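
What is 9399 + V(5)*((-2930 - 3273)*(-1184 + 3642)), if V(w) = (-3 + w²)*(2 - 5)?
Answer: 1006309683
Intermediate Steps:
V(w) = 9 - 3*w² (V(w) = (-3 + w²)*(-3) = 9 - 3*w²)
9399 + V(5)*((-2930 - 3273)*(-1184 + 3642)) = 9399 + (9 - 3*5²)*((-2930 - 3273)*(-1184 + 3642)) = 9399 + (9 - 3*25)*(-6203*2458) = 9399 + (9 - 75)*(-15246974) = 9399 - 66*(-15246974) = 9399 + 1006300284 = 1006309683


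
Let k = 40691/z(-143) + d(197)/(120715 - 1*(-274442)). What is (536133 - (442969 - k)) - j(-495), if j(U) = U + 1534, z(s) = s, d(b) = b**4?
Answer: 5405047392671/56507451 ≈ 95652.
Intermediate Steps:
k = 199298469296/56507451 (k = 40691/(-143) + 197**4/(120715 - 1*(-274442)) = 40691*(-1/143) + 1506138481/(120715 + 274442) = -40691/143 + 1506138481/395157 = 199298469296/56507451 ≈ 3526.9)
j(U) = 1534 + U
(536133 - (442969 - k)) - j(-495) = (536133 - (442969 - 1*199298469296/56507451)) - (1534 - 495) = (536133 - (442969 - 199298469296/56507451)) - 1*1039 = (536133 - 1*24831750592723/56507451) - 1039 = (536133 - 24831750592723/56507451) - 1039 = 5463758634260/56507451 - 1039 = 5405047392671/56507451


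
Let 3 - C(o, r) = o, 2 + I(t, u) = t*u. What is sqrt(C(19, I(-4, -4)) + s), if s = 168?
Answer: 2*sqrt(38) ≈ 12.329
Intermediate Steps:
I(t, u) = -2 + t*u
C(o, r) = 3 - o
sqrt(C(19, I(-4, -4)) + s) = sqrt((3 - 1*19) + 168) = sqrt((3 - 19) + 168) = sqrt(-16 + 168) = sqrt(152) = 2*sqrt(38)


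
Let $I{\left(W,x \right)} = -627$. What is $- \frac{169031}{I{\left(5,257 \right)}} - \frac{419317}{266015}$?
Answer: $\frac{44701869706}{166791405} \approx 268.01$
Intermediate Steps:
$- \frac{169031}{I{\left(5,257 \right)}} - \frac{419317}{266015} = - \frac{169031}{-627} - \frac{419317}{266015} = \left(-169031\right) \left(- \frac{1}{627}\right) - \frac{419317}{266015} = \frac{169031}{627} - \frac{419317}{266015} = \frac{44701869706}{166791405}$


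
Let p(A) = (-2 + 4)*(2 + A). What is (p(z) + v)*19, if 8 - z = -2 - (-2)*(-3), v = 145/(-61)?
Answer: 38969/61 ≈ 638.84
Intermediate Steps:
v = -145/61 (v = 145*(-1/61) = -145/61 ≈ -2.3770)
z = 16 (z = 8 - (-2 - (-2)*(-3)) = 8 - (-2 - 1*6) = 8 - (-2 - 6) = 8 - 1*(-8) = 8 + 8 = 16)
p(A) = 4 + 2*A (p(A) = 2*(2 + A) = 4 + 2*A)
(p(z) + v)*19 = ((4 + 2*16) - 145/61)*19 = ((4 + 32) - 145/61)*19 = (36 - 145/61)*19 = (2051/61)*19 = 38969/61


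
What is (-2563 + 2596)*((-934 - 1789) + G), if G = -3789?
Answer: -214896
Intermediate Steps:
(-2563 + 2596)*((-934 - 1789) + G) = (-2563 + 2596)*((-934 - 1789) - 3789) = 33*(-2723 - 3789) = 33*(-6512) = -214896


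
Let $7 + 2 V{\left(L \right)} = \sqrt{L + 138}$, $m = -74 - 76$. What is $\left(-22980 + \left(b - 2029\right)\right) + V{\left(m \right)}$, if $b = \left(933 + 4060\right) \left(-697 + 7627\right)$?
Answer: $\frac{69152955}{2} + i \sqrt{3} \approx 3.4576 \cdot 10^{7} + 1.732 i$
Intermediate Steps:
$m = -150$ ($m = -74 - 76 = -150$)
$b = 34601490$ ($b = 4993 \cdot 6930 = 34601490$)
$V{\left(L \right)} = - \frac{7}{2} + \frac{\sqrt{138 + L}}{2}$ ($V{\left(L \right)} = - \frac{7}{2} + \frac{\sqrt{L + 138}}{2} = - \frac{7}{2} + \frac{\sqrt{138 + L}}{2}$)
$\left(-22980 + \left(b - 2029\right)\right) + V{\left(m \right)} = \left(-22980 + \left(34601490 - 2029\right)\right) - \left(\frac{7}{2} - \frac{\sqrt{138 - 150}}{2}\right) = \left(-22980 + \left(34601490 - 2029\right)\right) - \left(\frac{7}{2} - \frac{\sqrt{-12}}{2}\right) = \left(-22980 + 34599461\right) - \left(\frac{7}{2} - \frac{2 i \sqrt{3}}{2}\right) = 34576481 - \left(\frac{7}{2} - i \sqrt{3}\right) = \frac{69152955}{2} + i \sqrt{3}$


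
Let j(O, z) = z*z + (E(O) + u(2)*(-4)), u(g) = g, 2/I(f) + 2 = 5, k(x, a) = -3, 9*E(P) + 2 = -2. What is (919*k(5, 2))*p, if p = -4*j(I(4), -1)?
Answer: -246292/3 ≈ -82097.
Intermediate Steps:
E(P) = -4/9 (E(P) = -2/9 + (⅑)*(-2) = -2/9 - 2/9 = -4/9)
I(f) = ⅔ (I(f) = 2/(-2 + 5) = 2/3 = 2*(⅓) = ⅔)
j(O, z) = -76/9 + z² (j(O, z) = z*z + (-4/9 + 2*(-4)) = z² + (-4/9 - 8) = z² - 76/9 = -76/9 + z²)
p = 268/9 (p = -4*(-76/9 + (-1)²) = -4*(-76/9 + 1) = -4*(-67/9) = 268/9 ≈ 29.778)
(919*k(5, 2))*p = (919*(-3))*(268/9) = -2757*268/9 = -246292/3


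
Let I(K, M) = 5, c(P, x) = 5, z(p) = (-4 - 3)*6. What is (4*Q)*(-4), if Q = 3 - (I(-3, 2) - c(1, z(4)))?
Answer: -48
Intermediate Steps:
z(p) = -42 (z(p) = -7*6 = -42)
Q = 3 (Q = 3 - (5 - 1*5) = 3 - (5 - 5) = 3 - 1*0 = 3 + 0 = 3)
(4*Q)*(-4) = (4*3)*(-4) = 12*(-4) = -48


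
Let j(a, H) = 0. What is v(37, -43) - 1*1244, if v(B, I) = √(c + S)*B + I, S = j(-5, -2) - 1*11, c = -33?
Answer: -1287 + 74*I*√11 ≈ -1287.0 + 245.43*I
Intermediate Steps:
S = -11 (S = 0 - 1*11 = 0 - 11 = -11)
v(B, I) = I + 2*I*B*√11 (v(B, I) = √(-33 - 11)*B + I = √(-44)*B + I = (2*I*√11)*B + I = 2*I*B*√11 + I = I + 2*I*B*√11)
v(37, -43) - 1*1244 = (-43 + 2*I*37*√11) - 1*1244 = (-43 + 74*I*√11) - 1244 = -1287 + 74*I*√11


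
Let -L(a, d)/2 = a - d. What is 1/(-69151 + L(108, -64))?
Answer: -1/69495 ≈ -1.4390e-5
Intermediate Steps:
L(a, d) = -2*a + 2*d (L(a, d) = -2*(a - d) = -2*a + 2*d)
1/(-69151 + L(108, -64)) = 1/(-69151 + (-2*108 + 2*(-64))) = 1/(-69151 + (-216 - 128)) = 1/(-69151 - 344) = 1/(-69495) = -1/69495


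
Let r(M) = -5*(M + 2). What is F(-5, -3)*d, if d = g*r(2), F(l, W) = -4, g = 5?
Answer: 400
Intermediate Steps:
r(M) = -10 - 5*M (r(M) = -5*(2 + M) = -10 - 5*M)
d = -100 (d = 5*(-10 - 5*2) = 5*(-10 - 10) = 5*(-20) = -100)
F(-5, -3)*d = -4*(-100) = 400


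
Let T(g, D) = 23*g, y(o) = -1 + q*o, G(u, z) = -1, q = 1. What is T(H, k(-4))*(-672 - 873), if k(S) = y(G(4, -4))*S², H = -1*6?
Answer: 213210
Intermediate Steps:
y(o) = -1 + o (y(o) = -1 + 1*o = -1 + o)
H = -6
k(S) = -2*S² (k(S) = (-1 - 1)*S² = -2*S²)
T(H, k(-4))*(-672 - 873) = (23*(-6))*(-672 - 873) = -138*(-1545) = 213210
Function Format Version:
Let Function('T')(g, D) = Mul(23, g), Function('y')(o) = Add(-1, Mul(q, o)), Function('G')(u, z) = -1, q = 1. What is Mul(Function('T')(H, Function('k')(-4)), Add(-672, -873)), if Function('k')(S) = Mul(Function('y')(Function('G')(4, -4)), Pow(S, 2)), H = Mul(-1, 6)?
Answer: 213210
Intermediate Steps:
Function('y')(o) = Add(-1, o) (Function('y')(o) = Add(-1, Mul(1, o)) = Add(-1, o))
H = -6
Function('k')(S) = Mul(-2, Pow(S, 2)) (Function('k')(S) = Mul(Add(-1, -1), Pow(S, 2)) = Mul(-2, Pow(S, 2)))
Mul(Function('T')(H, Function('k')(-4)), Add(-672, -873)) = Mul(Mul(23, -6), Add(-672, -873)) = Mul(-138, -1545) = 213210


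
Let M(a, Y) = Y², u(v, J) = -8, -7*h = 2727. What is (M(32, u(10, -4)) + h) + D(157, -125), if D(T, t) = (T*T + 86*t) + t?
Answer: 94139/7 ≈ 13448.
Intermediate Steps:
h = -2727/7 (h = -⅐*2727 = -2727/7 ≈ -389.57)
D(T, t) = T² + 87*t (D(T, t) = (T² + 86*t) + t = T² + 87*t)
(M(32, u(10, -4)) + h) + D(157, -125) = ((-8)² - 2727/7) + (157² + 87*(-125)) = (64 - 2727/7) + (24649 - 10875) = -2279/7 + 13774 = 94139/7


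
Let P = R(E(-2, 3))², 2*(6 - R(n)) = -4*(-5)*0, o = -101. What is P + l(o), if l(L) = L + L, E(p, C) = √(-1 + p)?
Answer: -166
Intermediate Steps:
R(n) = 6 (R(n) = 6 - (-4*(-5))*0/2 = 6 - 10*0 = 6 - ½*0 = 6 + 0 = 6)
P = 36 (P = 6² = 36)
l(L) = 2*L
P + l(o) = 36 + 2*(-101) = 36 - 202 = -166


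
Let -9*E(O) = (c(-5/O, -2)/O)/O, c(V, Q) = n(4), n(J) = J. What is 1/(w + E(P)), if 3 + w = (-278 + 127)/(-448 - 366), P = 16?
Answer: -234432/660215 ≈ -0.35508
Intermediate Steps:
c(V, Q) = 4
E(O) = -4/(9*O²) (E(O) = -4/O/(9*O) = -4/(9*O²))
w = -2291/814 (w = -3 + (-278 + 127)/(-448 - 366) = -3 - 151/(-814) = -3 - 151*(-1/814) = -3 + 151/814 = -2291/814 ≈ -2.8145)
1/(w + E(P)) = 1/(-2291/814 - 4/9/16²) = 1/(-2291/814 - 4/9*1/256) = 1/(-2291/814 - 1/576) = 1/(-660215/234432) = -234432/660215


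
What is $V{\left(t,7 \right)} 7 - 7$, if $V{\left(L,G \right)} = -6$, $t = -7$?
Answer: $-49$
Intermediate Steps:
$V{\left(t,7 \right)} 7 - 7 = \left(-6\right) 7 - 7 = -42 - 7 = -49$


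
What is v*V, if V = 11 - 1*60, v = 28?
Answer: -1372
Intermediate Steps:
V = -49 (V = 11 - 60 = -49)
v*V = 28*(-49) = -1372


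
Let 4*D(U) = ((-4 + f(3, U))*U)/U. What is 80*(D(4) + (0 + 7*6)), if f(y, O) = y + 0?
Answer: 3340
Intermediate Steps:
f(y, O) = y
D(U) = -¼ (D(U) = (((-4 + 3)*U)/U)/4 = ((-U)/U)/4 = (¼)*(-1) = -¼)
80*(D(4) + (0 + 7*6)) = 80*(-¼ + (0 + 7*6)) = 80*(-¼ + (0 + 42)) = 80*(-¼ + 42) = 80*(167/4) = 3340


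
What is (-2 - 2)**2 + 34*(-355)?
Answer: -12054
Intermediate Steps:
(-2 - 2)**2 + 34*(-355) = (-4)**2 - 12070 = 16 - 12070 = -12054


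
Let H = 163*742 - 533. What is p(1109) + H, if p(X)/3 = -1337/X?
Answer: 133534006/1109 ≈ 1.2041e+5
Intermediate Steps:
p(X) = -4011/X (p(X) = 3*(-1337/X) = -4011/X)
H = 120413 (H = 120946 - 533 = 120413)
p(1109) + H = -4011/1109 + 120413 = 133534006/1109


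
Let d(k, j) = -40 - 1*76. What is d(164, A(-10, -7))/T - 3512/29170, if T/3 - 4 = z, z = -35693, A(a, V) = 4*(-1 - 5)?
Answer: -186317792/1561572195 ≈ -0.11931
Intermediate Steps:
A(a, V) = -24 (A(a, V) = 4*(-6) = -24)
d(k, j) = -116 (d(k, j) = -40 - 76 = -116)
T = -107067 (T = 12 + 3*(-35693) = 12 - 107079 = -107067)
d(164, A(-10, -7))/T - 3512/29170 = -116/(-107067) - 3512/29170 = -116*(-1/107067) - 3512*1/29170 = 116/107067 - 1756/14585 = -186317792/1561572195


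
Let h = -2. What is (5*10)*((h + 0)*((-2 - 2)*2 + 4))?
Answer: 400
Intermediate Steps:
(5*10)*((h + 0)*((-2 - 2)*2 + 4)) = (5*10)*((-2 + 0)*((-2 - 2)*2 + 4)) = 50*(-2*(-4*2 + 4)) = 50*(-2*(-8 + 4)) = 50*(-2*(-4)) = 50*8 = 400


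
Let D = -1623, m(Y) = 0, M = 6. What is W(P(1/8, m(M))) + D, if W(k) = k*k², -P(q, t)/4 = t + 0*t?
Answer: -1623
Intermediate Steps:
P(q, t) = -4*t (P(q, t) = -4*(t + 0*t) = -4*(t + 0) = -4*t)
W(k) = k³
W(P(1/8, m(M))) + D = (-4*0)³ - 1623 = 0³ - 1623 = 0 - 1623 = -1623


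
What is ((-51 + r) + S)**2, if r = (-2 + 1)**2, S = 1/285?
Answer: 203034001/81225 ≈ 2499.6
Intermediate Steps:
S = 1/285 ≈ 0.0035088
r = 1 (r = (-1)**2 = 1)
((-51 + r) + S)**2 = ((-51 + 1) + 1/285)**2 = (-50 + 1/285)**2 = (-14249/285)**2 = 203034001/81225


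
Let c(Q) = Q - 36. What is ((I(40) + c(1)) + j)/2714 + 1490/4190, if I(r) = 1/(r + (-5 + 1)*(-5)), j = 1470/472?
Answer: 173032067/503195955 ≈ 0.34387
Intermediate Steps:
j = 735/236 (j = 1470*(1/472) = 735/236 ≈ 3.1144)
c(Q) = -36 + Q
I(r) = 1/(20 + r) (I(r) = 1/(r - 4*(-5)) = 1/(r + 20) = 1/(20 + r))
((I(40) + c(1)) + j)/2714 + 1490/4190 = ((1/(20 + 40) + (-36 + 1)) + 735/236)/2714 + 1490/4190 = ((1/60 - 35) + 735/236)*(1/2714) + 1490*(1/4190) = ((1/60 - 35) + 735/236)*(1/2714) + 149/419 = (-2099/60 + 735/236)*(1/2714) + 149/419 = -28204/885*1/2714 + 149/419 = -14102/1200945 + 149/419 = 173032067/503195955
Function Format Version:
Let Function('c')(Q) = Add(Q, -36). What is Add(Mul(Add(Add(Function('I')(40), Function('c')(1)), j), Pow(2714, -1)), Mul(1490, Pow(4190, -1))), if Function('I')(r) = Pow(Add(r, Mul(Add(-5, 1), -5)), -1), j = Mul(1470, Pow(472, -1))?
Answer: Rational(173032067, 503195955) ≈ 0.34387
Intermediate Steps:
j = Rational(735, 236) (j = Mul(1470, Rational(1, 472)) = Rational(735, 236) ≈ 3.1144)
Function('c')(Q) = Add(-36, Q)
Function('I')(r) = Pow(Add(20, r), -1) (Function('I')(r) = Pow(Add(r, Mul(-4, -5)), -1) = Pow(Add(r, 20), -1) = Pow(Add(20, r), -1))
Add(Mul(Add(Add(Function('I')(40), Function('c')(1)), j), Pow(2714, -1)), Mul(1490, Pow(4190, -1))) = Add(Mul(Add(Add(Pow(Add(20, 40), -1), Add(-36, 1)), Rational(735, 236)), Pow(2714, -1)), Mul(1490, Pow(4190, -1))) = Add(Mul(Add(Add(Pow(60, -1), -35), Rational(735, 236)), Rational(1, 2714)), Mul(1490, Rational(1, 4190))) = Add(Mul(Add(Add(Rational(1, 60), -35), Rational(735, 236)), Rational(1, 2714)), Rational(149, 419)) = Add(Mul(Add(Rational(-2099, 60), Rational(735, 236)), Rational(1, 2714)), Rational(149, 419)) = Add(Mul(Rational(-28204, 885), Rational(1, 2714)), Rational(149, 419)) = Add(Rational(-14102, 1200945), Rational(149, 419)) = Rational(173032067, 503195955)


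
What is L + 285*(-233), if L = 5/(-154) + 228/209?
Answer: -10226207/154 ≈ -66404.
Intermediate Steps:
L = 163/154 (L = 5*(-1/154) + 228*(1/209) = -5/154 + 12/11 = 163/154 ≈ 1.0584)
L + 285*(-233) = 163/154 + 285*(-233) = 163/154 - 66405 = -10226207/154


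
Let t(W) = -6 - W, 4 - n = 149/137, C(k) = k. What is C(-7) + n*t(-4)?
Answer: -1757/137 ≈ -12.825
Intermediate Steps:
n = 399/137 (n = 4 - 149/137 = 399/137 ≈ 2.9124)
C(-7) + n*t(-4) = -7 + 399*(-6 - 1*(-4))/137 = -7 + 399*(-6 + 4)/137 = -7 + (399/137)*(-2) = -7 - 798/137 = -1757/137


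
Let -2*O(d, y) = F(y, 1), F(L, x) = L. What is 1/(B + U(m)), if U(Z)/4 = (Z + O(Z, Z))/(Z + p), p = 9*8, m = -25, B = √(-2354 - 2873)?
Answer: -2350/11548943 - 2209*I*√5227/11548943 ≈ -0.00020348 - 0.013829*I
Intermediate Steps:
B = I*√5227 (B = √(-5227) = I*√5227 ≈ 72.298*I)
O(d, y) = -y/2
p = 72
U(Z) = 2*Z/(72 + Z) (U(Z) = 4*((Z - Z/2)/(Z + 72)) = 4*((Z/2)/(72 + Z)) = 4*(Z/(2*(72 + Z))) = 2*Z/(72 + Z))
1/(B + U(m)) = 1/(I*√5227 + 2*(-25)/(72 - 25)) = 1/(I*√5227 + 2*(-25)/47) = 1/(I*√5227 + 2*(-25)*(1/47)) = 1/(I*√5227 - 50/47) = 1/(-50/47 + I*√5227)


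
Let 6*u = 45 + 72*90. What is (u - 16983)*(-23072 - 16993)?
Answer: 1273706415/2 ≈ 6.3685e+8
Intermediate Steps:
u = 2175/2 (u = (45 + 72*90)/6 = (45 + 6480)/6 = (⅙)*6525 = 2175/2 ≈ 1087.5)
(u - 16983)*(-23072 - 16993) = (2175/2 - 16983)*(-23072 - 16993) = -31791/2*(-40065) = 1273706415/2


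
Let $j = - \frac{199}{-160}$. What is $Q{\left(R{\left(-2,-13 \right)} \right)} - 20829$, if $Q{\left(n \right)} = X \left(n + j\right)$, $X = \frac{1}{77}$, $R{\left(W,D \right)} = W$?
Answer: $- \frac{23328491}{1120} \approx -20829.0$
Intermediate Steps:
$X = \frac{1}{77} \approx 0.012987$
$j = \frac{199}{160}$ ($j = \left(-199\right) \left(- \frac{1}{160}\right) = \frac{199}{160} \approx 1.2437$)
$Q{\left(n \right)} = \frac{199}{12320} + \frac{n}{77}$ ($Q{\left(n \right)} = \frac{n + \frac{199}{160}}{77} = \frac{\frac{199}{160} + n}{77} = \frac{199}{12320} + \frac{n}{77}$)
$Q{\left(R{\left(-2,-13 \right)} \right)} - 20829 = \left(\frac{199}{12320} + \frac{1}{77} \left(-2\right)\right) - 20829 = \left(\frac{199}{12320} - \frac{2}{77}\right) - 20829 = - \frac{11}{1120} - 20829 = - \frac{23328491}{1120}$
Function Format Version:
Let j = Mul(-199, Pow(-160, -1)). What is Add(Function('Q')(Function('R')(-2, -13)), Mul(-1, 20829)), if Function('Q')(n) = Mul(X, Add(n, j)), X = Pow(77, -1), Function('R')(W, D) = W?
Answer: Rational(-23328491, 1120) ≈ -20829.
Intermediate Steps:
X = Rational(1, 77) ≈ 0.012987
j = Rational(199, 160) (j = Mul(-199, Rational(-1, 160)) = Rational(199, 160) ≈ 1.2437)
Function('Q')(n) = Add(Rational(199, 12320), Mul(Rational(1, 77), n)) (Function('Q')(n) = Mul(Rational(1, 77), Add(n, Rational(199, 160))) = Mul(Rational(1, 77), Add(Rational(199, 160), n)) = Add(Rational(199, 12320), Mul(Rational(1, 77), n)))
Add(Function('Q')(Function('R')(-2, -13)), Mul(-1, 20829)) = Add(Add(Rational(199, 12320), Mul(Rational(1, 77), -2)), Mul(-1, 20829)) = Add(Add(Rational(199, 12320), Rational(-2, 77)), -20829) = Add(Rational(-11, 1120), -20829) = Rational(-23328491, 1120)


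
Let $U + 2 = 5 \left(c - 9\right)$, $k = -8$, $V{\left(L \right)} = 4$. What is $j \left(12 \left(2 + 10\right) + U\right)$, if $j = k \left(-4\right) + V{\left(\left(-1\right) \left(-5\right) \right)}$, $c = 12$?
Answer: $5652$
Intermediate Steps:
$U = 13$ ($U = -2 + 5 \left(12 - 9\right) = -2 + 5 \cdot 3 = -2 + 15 = 13$)
$j = 36$ ($j = \left(-8\right) \left(-4\right) + 4 = 32 + 4 = 36$)
$j \left(12 \left(2 + 10\right) + U\right) = 36 \left(12 \left(2 + 10\right) + 13\right) = 36 \left(12 \cdot 12 + 13\right) = 36 \left(144 + 13\right) = 36 \cdot 157 = 5652$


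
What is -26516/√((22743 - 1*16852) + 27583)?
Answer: -1894*√33474/2391 ≈ -144.93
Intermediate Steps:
-26516/√((22743 - 1*16852) + 27583) = -26516/√((22743 - 16852) + 27583) = -26516/√(5891 + 27583) = -26516*√33474/33474 = -1894*√33474/2391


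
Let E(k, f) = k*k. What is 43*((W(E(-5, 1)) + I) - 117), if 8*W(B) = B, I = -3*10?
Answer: -49493/8 ≈ -6186.6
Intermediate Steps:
E(k, f) = k²
I = -30
W(B) = B/8
43*((W(E(-5, 1)) + I) - 117) = 43*(((⅛)*(-5)² - 30) - 117) = 43*(((⅛)*25 - 30) - 117) = 43*((25/8 - 30) - 117) = 43*(-215/8 - 117) = 43*(-1151/8) = -49493/8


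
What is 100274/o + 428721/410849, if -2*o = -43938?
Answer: 50616044275/9025941681 ≈ 5.6078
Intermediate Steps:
o = 21969 (o = -½*(-43938) = 21969)
100274/o + 428721/410849 = 100274/21969 + 428721/410849 = 50616044275/9025941681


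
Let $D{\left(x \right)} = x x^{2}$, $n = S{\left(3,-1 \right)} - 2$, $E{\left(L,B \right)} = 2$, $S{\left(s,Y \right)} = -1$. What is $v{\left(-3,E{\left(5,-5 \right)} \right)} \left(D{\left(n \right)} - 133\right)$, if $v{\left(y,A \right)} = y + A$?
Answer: $160$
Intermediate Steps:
$v{\left(y,A \right)} = A + y$
$n = -3$ ($n = -1 - 2 = -3$)
$D{\left(x \right)} = x^{3}$
$v{\left(-3,E{\left(5,-5 \right)} \right)} \left(D{\left(n \right)} - 133\right) = \left(2 - 3\right) \left(\left(-3\right)^{3} - 133\right) = - (-27 - 133) = \left(-1\right) \left(-160\right) = 160$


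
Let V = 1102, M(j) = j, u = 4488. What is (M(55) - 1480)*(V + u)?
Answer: -7965750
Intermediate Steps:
(M(55) - 1480)*(V + u) = (55 - 1480)*(1102 + 4488) = -1425*5590 = -7965750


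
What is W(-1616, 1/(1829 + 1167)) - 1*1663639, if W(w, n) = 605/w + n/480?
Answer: -241637097662419/145246080 ≈ -1.6636e+6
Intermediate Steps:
W(w, n) = 605/w + n/480 (W(w, n) = 605/w + n*(1/480) = 605/w + n/480)
W(-1616, 1/(1829 + 1167)) - 1*1663639 = (605/(-1616) + 1/(480*(1829 + 1167))) - 1*1663639 = (605*(-1/1616) + (1/480)/2996) - 1663639 = (-605/1616 + (1/480)*(1/2996)) - 1663639 = (-605/1616 + 1/1438080) - 1663639 = -54377299/145246080 - 1663639 = -241637097662419/145246080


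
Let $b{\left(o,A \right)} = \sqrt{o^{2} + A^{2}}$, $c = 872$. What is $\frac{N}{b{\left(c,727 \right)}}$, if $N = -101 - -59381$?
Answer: $\frac{59280 \sqrt{1288913}}{1288913} \approx 52.215$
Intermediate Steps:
$b{\left(o,A \right)} = \sqrt{A^{2} + o^{2}}$
$N = 59280$ ($N = -101 + 59381 = 59280$)
$\frac{N}{b{\left(c,727 \right)}} = \frac{59280}{\sqrt{727^{2} + 872^{2}}} = \frac{59280}{\sqrt{528529 + 760384}} = \frac{59280}{\sqrt{1288913}} = 59280 \frac{\sqrt{1288913}}{1288913} = \frac{59280 \sqrt{1288913}}{1288913}$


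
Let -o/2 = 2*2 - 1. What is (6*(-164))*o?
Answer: 5904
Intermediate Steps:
o = -6 (o = -2*(2*2 - 1) = -2*(4 - 1) = -2*3 = -6)
(6*(-164))*o = (6*(-164))*(-6) = -984*(-6) = 5904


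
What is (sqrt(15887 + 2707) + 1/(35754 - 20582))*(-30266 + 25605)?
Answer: -4661/15172 - 13983*sqrt(2066) ≈ -6.3557e+5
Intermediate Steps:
(sqrt(15887 + 2707) + 1/(35754 - 20582))*(-30266 + 25605) = (sqrt(18594) + 1/15172)*(-4661) = (3*sqrt(2066) + 1/15172)*(-4661) = (1/15172 + 3*sqrt(2066))*(-4661) = -4661/15172 - 13983*sqrt(2066)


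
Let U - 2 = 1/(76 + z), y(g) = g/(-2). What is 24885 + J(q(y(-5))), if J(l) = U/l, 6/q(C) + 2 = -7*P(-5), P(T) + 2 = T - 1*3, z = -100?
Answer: 896659/36 ≈ 24907.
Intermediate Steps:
y(g) = -g/2 (y(g) = g*(-½) = -g/2)
U = 47/24 (U = 2 + 1/(76 - 100) = 2 + 1/(-24) = 2 - 1/24 = 47/24 ≈ 1.9583)
P(T) = -5 + T (P(T) = -2 + (T - 1*3) = -2 + (T - 3) = -2 + (-3 + T) = -5 + T)
q(C) = 3/34 (q(C) = 6/(-2 - 7*(-5 - 5)) = 6/(-2 - 7*(-10)) = 6/(-2 + 70) = 6/68 = 6*(1/68) = 3/34)
J(l) = 47/(24*l)
24885 + J(q(y(-5))) = 24885 + 47/(24*(3/34)) = 24885 + (47/24)*(34/3) = 24885 + 799/36 = 896659/36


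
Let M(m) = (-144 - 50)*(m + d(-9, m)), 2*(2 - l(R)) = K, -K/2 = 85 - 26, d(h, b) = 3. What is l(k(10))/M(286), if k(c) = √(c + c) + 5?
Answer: -61/56066 ≈ -0.0010880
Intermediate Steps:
k(c) = 5 + √2*√c (k(c) = √(2*c) + 5 = √2*√c + 5 = 5 + √2*√c)
K = -118 (K = -2*(85 - 26) = -2*59 = -118)
l(R) = 61 (l(R) = 2 - ½*(-118) = 2 + 59 = 61)
M(m) = -582 - 194*m (M(m) = (-144 - 50)*(m + 3) = -194*(3 + m) = -582 - 194*m)
l(k(10))/M(286) = 61/(-582 - 194*286) = 61/(-582 - 55484) = 61/(-56066) = 61*(-1/56066) = -61/56066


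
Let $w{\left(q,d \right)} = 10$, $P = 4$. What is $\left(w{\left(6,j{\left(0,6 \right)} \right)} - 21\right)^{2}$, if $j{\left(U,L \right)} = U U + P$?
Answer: $121$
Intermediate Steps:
$j{\left(U,L \right)} = 4 + U^{2}$ ($j{\left(U,L \right)} = U U + 4 = U^{2} + 4 = 4 + U^{2}$)
$\left(w{\left(6,j{\left(0,6 \right)} \right)} - 21\right)^{2} = \left(10 - 21\right)^{2} = \left(-11\right)^{2} = 121$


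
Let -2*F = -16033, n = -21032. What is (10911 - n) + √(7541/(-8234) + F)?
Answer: 31943 + 4*√8491353670/4117 ≈ 32033.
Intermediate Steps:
F = 16033/2 (F = -½*(-16033) = 16033/2 ≈ 8016.5)
(10911 - n) + √(7541/(-8234) + F) = (10911 - 1*(-21032)) + √(7541/(-8234) + 16033/2) = (10911 + 21032) + √(7541*(-1/8234) + 16033/2) = 31943 + √(-7541/8234 + 16033/2) = 31943 + √(33000160/4117) = 31943 + 4*√8491353670/4117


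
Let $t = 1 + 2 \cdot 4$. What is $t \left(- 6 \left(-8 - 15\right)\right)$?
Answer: $1242$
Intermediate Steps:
$t = 9$ ($t = 1 + 8 = 9$)
$t \left(- 6 \left(-8 - 15\right)\right) = 9 \left(- 6 \left(-8 - 15\right)\right) = 9 \left(\left(-6\right) \left(-23\right)\right) = 9 \cdot 138 = 1242$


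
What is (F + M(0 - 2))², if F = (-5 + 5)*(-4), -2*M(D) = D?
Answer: 1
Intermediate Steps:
M(D) = -D/2
F = 0 (F = 0*(-4) = 0)
(F + M(0 - 2))² = (0 - (0 - 2)/2)² = (0 - ½*(-2))² = (0 + 1)² = 1² = 1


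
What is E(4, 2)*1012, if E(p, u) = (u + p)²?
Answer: 36432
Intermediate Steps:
E(p, u) = (p + u)²
E(4, 2)*1012 = (4 + 2)²*1012 = 6²*1012 = 36*1012 = 36432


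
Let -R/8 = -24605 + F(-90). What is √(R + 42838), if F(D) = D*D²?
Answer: √6071678 ≈ 2464.1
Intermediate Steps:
F(D) = D³
R = 6028840 (R = -8*(-24605 + (-90)³) = -8*(-24605 - 729000) = -8*(-753605) = 6028840)
√(R + 42838) = √(6028840 + 42838) = √6071678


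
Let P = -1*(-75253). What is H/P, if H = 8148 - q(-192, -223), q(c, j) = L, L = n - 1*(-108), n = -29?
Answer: 8069/75253 ≈ 0.10722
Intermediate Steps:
L = 79 (L = -29 - 1*(-108) = -29 + 108 = 79)
q(c, j) = 79
P = 75253
H = 8069 (H = 8148 - 1*79 = 8148 - 79 = 8069)
H/P = 8069/75253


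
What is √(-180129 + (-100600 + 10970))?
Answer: I*√269759 ≈ 519.38*I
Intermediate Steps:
√(-180129 + (-100600 + 10970)) = √(-180129 - 89630) = √(-269759) = I*√269759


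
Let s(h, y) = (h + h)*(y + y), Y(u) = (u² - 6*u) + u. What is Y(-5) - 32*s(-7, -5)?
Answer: -4430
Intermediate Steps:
Y(u) = u² - 5*u
s(h, y) = 4*h*y (s(h, y) = (2*h)*(2*y) = 4*h*y)
Y(-5) - 32*s(-7, -5) = -5*(-5 - 5) - 128*(-7)*(-5) = -5*(-10) - 32*140 = 50 - 4480 = -4430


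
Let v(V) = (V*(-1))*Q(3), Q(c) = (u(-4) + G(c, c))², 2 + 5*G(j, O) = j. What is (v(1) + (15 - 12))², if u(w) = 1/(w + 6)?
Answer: 63001/10000 ≈ 6.3001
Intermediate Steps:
G(j, O) = -⅖ + j/5
u(w) = 1/(6 + w)
Q(c) = (⅒ + c/5)² (Q(c) = (1/(6 - 4) + (-⅖ + c/5))² = (1/2 + (-⅖ + c/5))² = (½ + (-⅖ + c/5))² = (⅒ + c/5)²)
v(V) = -49*V/100 (v(V) = (V*(-1))*((1 + 2*3)²/100) = (-V)*((1 + 6)²/100) = (-V)*((1/100)*7²) = (-V)*((1/100)*49) = -V*(49/100) = -49*V/100)
(v(1) + (15 - 12))² = (-49/100*1 + (15 - 12))² = (-49/100 + 3)² = (251/100)² = 63001/10000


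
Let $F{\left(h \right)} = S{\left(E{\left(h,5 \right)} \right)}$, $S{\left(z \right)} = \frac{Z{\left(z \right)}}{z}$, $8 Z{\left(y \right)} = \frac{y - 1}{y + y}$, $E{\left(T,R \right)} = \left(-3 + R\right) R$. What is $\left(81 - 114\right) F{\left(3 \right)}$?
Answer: $- \frac{297}{1600} \approx -0.18563$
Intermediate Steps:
$E{\left(T,R \right)} = R \left(-3 + R\right)$
$Z{\left(y \right)} = \frac{-1 + y}{16 y}$ ($Z{\left(y \right)} = \frac{\left(y - 1\right) \frac{1}{y + y}}{8} = \frac{\left(-1 + y\right) \frac{1}{2 y}}{8} = \frac{\frac{1}{2} \frac{1}{y} \left(-1 + y\right)}{8} = \frac{-1 + y}{16 y}$)
$S{\left(z \right)} = \frac{-1 + z}{16 z^{2}}$ ($S{\left(z \right)} = \frac{\frac{1}{16} \frac{1}{z} \left(-1 + z\right)}{z} = \frac{-1 + z}{16 z^{2}}$)
$F{\left(h \right)} = \frac{9}{1600}$ ($F{\left(h \right)} = \frac{-1 + 5 \left(-3 + 5\right)}{16 \cdot 25 \left(-3 + 5\right)^{2}} = \frac{-1 + 5 \cdot 2}{16 \cdot 100} = \frac{-1 + 10}{16 \cdot 100} = \frac{1}{16} \cdot \frac{1}{100} \cdot 9 = \frac{9}{1600}$)
$\left(81 - 114\right) F{\left(3 \right)} = \left(81 - 114\right) \frac{9}{1600} = \left(-33\right) \frac{9}{1600} = - \frac{297}{1600}$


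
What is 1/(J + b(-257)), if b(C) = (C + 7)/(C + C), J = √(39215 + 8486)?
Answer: -32125/3150587724 + 66049*√47701/3150587724 ≈ 0.0045685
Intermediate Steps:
J = √47701 ≈ 218.41
b(C) = (7 + C)/(2*C) (b(C) = (7 + C)/((2*C)) = (7 + C)*(1/(2*C)) = (7 + C)/(2*C))
1/(J + b(-257)) = 1/(√47701 + (½)*(7 - 257)/(-257)) = 1/(√47701 + (½)*(-1/257)*(-250)) = 1/(√47701 + 125/257) = 1/(125/257 + √47701)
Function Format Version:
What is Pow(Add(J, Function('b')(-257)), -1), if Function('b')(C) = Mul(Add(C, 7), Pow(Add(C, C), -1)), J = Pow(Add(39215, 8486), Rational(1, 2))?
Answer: Add(Rational(-32125, 3150587724), Mul(Rational(66049, 3150587724), Pow(47701, Rational(1, 2)))) ≈ 0.0045685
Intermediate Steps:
J = Pow(47701, Rational(1, 2)) ≈ 218.41
Function('b')(C) = Mul(Rational(1, 2), Pow(C, -1), Add(7, C)) (Function('b')(C) = Mul(Add(7, C), Pow(Mul(2, C), -1)) = Mul(Add(7, C), Mul(Rational(1, 2), Pow(C, -1))) = Mul(Rational(1, 2), Pow(C, -1), Add(7, C)))
Pow(Add(J, Function('b')(-257)), -1) = Pow(Add(Pow(47701, Rational(1, 2)), Mul(Rational(1, 2), Pow(-257, -1), Add(7, -257))), -1) = Pow(Add(Pow(47701, Rational(1, 2)), Mul(Rational(1, 2), Rational(-1, 257), -250)), -1) = Pow(Add(Pow(47701, Rational(1, 2)), Rational(125, 257)), -1) = Pow(Add(Rational(125, 257), Pow(47701, Rational(1, 2))), -1)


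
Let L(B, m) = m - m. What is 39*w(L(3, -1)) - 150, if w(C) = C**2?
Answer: -150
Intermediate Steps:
L(B, m) = 0
39*w(L(3, -1)) - 150 = 39*0**2 - 150 = 39*0 - 150 = 0 - 150 = -150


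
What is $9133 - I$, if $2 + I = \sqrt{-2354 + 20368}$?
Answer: $9135 - \sqrt{18014} \approx 9000.8$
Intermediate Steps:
$I = -2 + \sqrt{18014}$ ($I = -2 + \sqrt{-2354 + 20368} = -2 + \sqrt{18014} \approx 132.22$)
$9133 - I = 9133 - \left(-2 + \sqrt{18014}\right) = 9133 + \left(2 - \sqrt{18014}\right) = 9135 - \sqrt{18014}$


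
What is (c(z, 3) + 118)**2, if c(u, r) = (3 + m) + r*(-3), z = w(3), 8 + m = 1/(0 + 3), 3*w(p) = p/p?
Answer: 97969/9 ≈ 10885.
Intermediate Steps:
w(p) = 1/3 (w(p) = (p/p)/3 = (1/3)*1 = 1/3)
m = -23/3 (m = -8 + 1/(0 + 3) = -8 + 1/3 = -23/3 ≈ -7.6667)
z = 1/3 ≈ 0.33333
c(u, r) = -14/3 - 3*r (c(u, r) = (3 - 23/3) + r*(-3) = -14/3 - 3*r)
(c(z, 3) + 118)**2 = ((-14/3 - 3*3) + 118)**2 = ((-14/3 - 9) + 118)**2 = (-41/3 + 118)**2 = (313/3)**2 = 97969/9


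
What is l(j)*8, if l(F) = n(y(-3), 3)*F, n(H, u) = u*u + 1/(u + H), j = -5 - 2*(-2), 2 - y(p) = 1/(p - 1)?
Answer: -1544/21 ≈ -73.524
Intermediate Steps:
y(p) = 2 - 1/(-1 + p) (y(p) = 2 - 1/(p - 1) = 2 - 1/(-1 + p))
j = -1 (j = -5 + 4 = -1)
n(H, u) = u**2 + 1/(H + u)
l(F) = 193*F/21 (l(F) = ((1 + 3**3 + ((-3 + 2*(-3))/(-1 - 3))*3**2)/((-3 + 2*(-3))/(-1 - 3) + 3))*F = ((1 + 27 + ((-3 - 6)/(-4))*9)/((-3 - 6)/(-4) + 3))*F = ((1 + 27 - 1/4*(-9)*9)/(-1/4*(-9) + 3))*F = ((1 + 27 + (9/4)*9)/(9/4 + 3))*F = ((1 + 27 + 81/4)/(21/4))*F = ((4/21)*(193/4))*F = 193*F/21)
l(j)*8 = ((193/21)*(-1))*8 = -193/21*8 = -1544/21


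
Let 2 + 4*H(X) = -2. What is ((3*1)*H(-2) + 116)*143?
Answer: 16159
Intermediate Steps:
H(X) = -1 (H(X) = -½ + (¼)*(-2) = -½ - ½ = -1)
((3*1)*H(-2) + 116)*143 = ((3*1)*(-1) + 116)*143 = (3*(-1) + 116)*143 = (-3 + 116)*143 = 113*143 = 16159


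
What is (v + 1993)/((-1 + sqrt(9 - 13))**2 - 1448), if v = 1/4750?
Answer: -13736255701/10000730750 + 18933502*I/5000365375 ≈ -1.3735 + 0.0037864*I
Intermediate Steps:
v = 1/4750 ≈ 0.00021053
(v + 1993)/((-1 + sqrt(9 - 13))**2 - 1448) = (1/4750 + 1993)/((-1 + sqrt(9 - 13))**2 - 1448) = 9466751/(4750*((-1 + sqrt(-4))**2 - 1448)) = 9466751/(4750*((-1 + 2*I)**2 - 1448)) = 9466751/(4750*(-1448 + (-1 + 2*I)**2))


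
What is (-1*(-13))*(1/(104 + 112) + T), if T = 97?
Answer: 272389/216 ≈ 1261.1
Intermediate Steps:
(-1*(-13))*(1/(104 + 112) + T) = (-1*(-13))*(1/(104 + 112) + 97) = 13*(1/216 + 97) = 13*(20953/216) = 272389/216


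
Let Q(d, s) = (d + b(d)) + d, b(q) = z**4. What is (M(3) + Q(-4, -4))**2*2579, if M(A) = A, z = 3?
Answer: 14896304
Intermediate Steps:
b(q) = 81 (b(q) = 3**4 = 81)
Q(d, s) = 81 + 2*d (Q(d, s) = (d + 81) + d = (81 + d) + d = 81 + 2*d)
(M(3) + Q(-4, -4))**2*2579 = (3 + (81 + 2*(-4)))**2*2579 = (3 + (81 - 8))**2*2579 = (3 + 73)**2*2579 = 76**2*2579 = 5776*2579 = 14896304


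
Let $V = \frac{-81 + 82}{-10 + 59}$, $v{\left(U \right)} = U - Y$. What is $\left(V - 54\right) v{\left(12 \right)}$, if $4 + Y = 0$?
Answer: $- \frac{42320}{49} \approx -863.67$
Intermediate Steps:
$Y = -4$ ($Y = -4 + 0 = -4$)
$v{\left(U \right)} = 4 + U$ ($v{\left(U \right)} = U - -4 = U + 4 = 4 + U$)
$V = \frac{1}{49}$ ($V = 1 \cdot \frac{1}{49} = \frac{1}{49} \approx 0.020408$)
$\left(V - 54\right) v{\left(12 \right)} = \left(\frac{1}{49} - 54\right) \left(4 + 12\right) = \left(\frac{1}{49} - 54\right) 16 = \left(- \frac{2645}{49}\right) 16 = - \frac{42320}{49}$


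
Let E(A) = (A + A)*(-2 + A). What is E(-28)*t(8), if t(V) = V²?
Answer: 107520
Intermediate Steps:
E(A) = 2*A*(-2 + A) (E(A) = (2*A)*(-2 + A) = 2*A*(-2 + A))
E(-28)*t(8) = (2*(-28)*(-2 - 28))*8² = (2*(-28)*(-30))*64 = 1680*64 = 107520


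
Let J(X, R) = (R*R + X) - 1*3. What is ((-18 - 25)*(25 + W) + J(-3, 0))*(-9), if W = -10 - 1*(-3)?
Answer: 7020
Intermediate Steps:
W = -7 (W = -10 + 3 = -7)
J(X, R) = -3 + X + R² (J(X, R) = (R² + X) - 3 = (X + R²) - 3 = -3 + X + R²)
((-18 - 25)*(25 + W) + J(-3, 0))*(-9) = ((-18 - 25)*(25 - 7) + (-3 - 3 + 0²))*(-9) = (-43*18 + (-3 - 3 + 0))*(-9) = (-774 - 6)*(-9) = -780*(-9) = 7020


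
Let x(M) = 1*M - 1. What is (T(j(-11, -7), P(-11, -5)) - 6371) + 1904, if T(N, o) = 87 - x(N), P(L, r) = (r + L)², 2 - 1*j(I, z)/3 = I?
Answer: -4418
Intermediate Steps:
x(M) = -1 + M (x(M) = M - 1 = -1 + M)
j(I, z) = 6 - 3*I
P(L, r) = (L + r)²
T(N, o) = 88 - N (T(N, o) = 87 - (-1 + N) = 87 + (1 - N) = 88 - N)
(T(j(-11, -7), P(-11, -5)) - 6371) + 1904 = ((88 - (6 - 3*(-11))) - 6371) + 1904 = ((88 - (6 + 33)) - 6371) + 1904 = ((88 - 1*39) - 6371) + 1904 = ((88 - 39) - 6371) + 1904 = (49 - 6371) + 1904 = -6322 + 1904 = -4418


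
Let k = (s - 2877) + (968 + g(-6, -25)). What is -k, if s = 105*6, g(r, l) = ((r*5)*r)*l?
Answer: 5779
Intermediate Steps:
g(r, l) = 5*l*r**2 (g(r, l) = ((5*r)*r)*l = (5*r**2)*l = 5*l*r**2)
s = 630
k = -5779 (k = (630 - 2877) + (968 + 5*(-25)*(-6)**2) = -2247 + (968 + 5*(-25)*36) = -2247 + (968 - 4500) = -2247 - 3532 = -5779)
-k = -1*(-5779) = 5779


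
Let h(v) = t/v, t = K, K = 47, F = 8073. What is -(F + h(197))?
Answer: -1590428/197 ≈ -8073.2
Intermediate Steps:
t = 47
h(v) = 47/v
-(F + h(197)) = -(8073 + 47/197) = -1*1590428/197 = -1590428/197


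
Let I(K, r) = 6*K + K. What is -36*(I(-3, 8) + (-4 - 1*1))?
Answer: 936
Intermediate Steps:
I(K, r) = 7*K
-36*(I(-3, 8) + (-4 - 1*1)) = -36*(7*(-3) + (-4 - 1*1)) = -36*(-21 + (-4 - 1)) = -36*(-21 - 5) = -36*(-26) = 936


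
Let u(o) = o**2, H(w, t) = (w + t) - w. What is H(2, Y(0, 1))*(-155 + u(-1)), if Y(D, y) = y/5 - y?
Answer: 616/5 ≈ 123.20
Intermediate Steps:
Y(D, y) = -4*y/5 (Y(D, y) = y*(1/5) - y = y/5 - y = -4*y/5)
H(w, t) = t (H(w, t) = (t + w) - w = t)
H(2, Y(0, 1))*(-155 + u(-1)) = (-4/5*1)*(-155 + (-1)**2) = -4*(-155 + 1)/5 = -4/5*(-154) = 616/5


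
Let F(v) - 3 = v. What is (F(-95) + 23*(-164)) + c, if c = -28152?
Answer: -32016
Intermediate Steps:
F(v) = 3 + v
(F(-95) + 23*(-164)) + c = ((3 - 95) + 23*(-164)) - 28152 = (-92 - 3772) - 28152 = -3864 - 28152 = -32016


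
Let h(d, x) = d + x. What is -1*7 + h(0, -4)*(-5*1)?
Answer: 13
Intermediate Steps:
-1*7 + h(0, -4)*(-5*1) = -1*7 + (0 - 4)*(-5*1) = -7 - 4*(-5) = -7 + 20 = 13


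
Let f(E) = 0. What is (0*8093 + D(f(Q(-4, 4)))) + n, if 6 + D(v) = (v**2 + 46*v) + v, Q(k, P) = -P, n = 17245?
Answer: 17239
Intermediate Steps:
D(v) = -6 + v**2 + 47*v (D(v) = -6 + ((v**2 + 46*v) + v) = -6 + (v**2 + 47*v) = -6 + v**2 + 47*v)
(0*8093 + D(f(Q(-4, 4)))) + n = (0*8093 + (-6 + 0**2 + 47*0)) + 17245 = (0 + (-6 + 0 + 0)) + 17245 = (0 - 6) + 17245 = -6 + 17245 = 17239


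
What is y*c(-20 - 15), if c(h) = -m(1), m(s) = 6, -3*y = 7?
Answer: 14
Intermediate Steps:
y = -7/3 (y = -⅓*7 = -7/3 ≈ -2.3333)
c(h) = -6 (c(h) = -1*6 = -6)
y*c(-20 - 15) = -7/3*(-6) = 14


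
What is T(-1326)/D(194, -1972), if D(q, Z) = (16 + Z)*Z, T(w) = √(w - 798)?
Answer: I*√59/642872 ≈ 1.1948e-5*I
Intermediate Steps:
T(w) = √(-798 + w)
D(q, Z) = Z*(16 + Z)
T(-1326)/D(194, -1972) = √(-798 - 1326)/((-1972*(16 - 1972))) = √(-2124)/((-1972*(-1956))) = (6*I*√59)/3857232 = (6*I*√59)*(1/3857232) = I*√59/642872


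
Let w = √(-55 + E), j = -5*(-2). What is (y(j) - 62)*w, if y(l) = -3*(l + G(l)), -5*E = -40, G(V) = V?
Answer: -122*I*√47 ≈ -836.39*I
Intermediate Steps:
j = 10
E = 8 (E = -⅕*(-40) = 8)
y(l) = -6*l (y(l) = -3*(l + l) = -6*l)
w = I*√47 (w = √(-55 + 8) = √(-47) = I*√47 ≈ 6.8557*I)
(y(j) - 62)*w = (-6*10 - 62)*(I*√47) = (-60 - 62)*(I*√47) = -122*I*√47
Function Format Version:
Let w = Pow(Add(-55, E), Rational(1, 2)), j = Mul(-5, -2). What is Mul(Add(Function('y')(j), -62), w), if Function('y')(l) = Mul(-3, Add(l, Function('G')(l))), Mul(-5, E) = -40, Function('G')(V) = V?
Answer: Mul(-122, I, Pow(47, Rational(1, 2))) ≈ Mul(-836.39, I)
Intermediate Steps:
j = 10
E = 8 (E = Mul(Rational(-1, 5), -40) = 8)
Function('y')(l) = Mul(-6, l) (Function('y')(l) = Mul(-3, Add(l, l)) = Mul(-3, Mul(2, l)) = Mul(-6, l))
w = Mul(I, Pow(47, Rational(1, 2))) (w = Pow(Add(-55, 8), Rational(1, 2)) = Pow(-47, Rational(1, 2)) = Mul(I, Pow(47, Rational(1, 2))) ≈ Mul(6.8557, I))
Mul(Add(Function('y')(j), -62), w) = Mul(Add(Mul(-6, 10), -62), Mul(I, Pow(47, Rational(1, 2)))) = Mul(Add(-60, -62), Mul(I, Pow(47, Rational(1, 2)))) = Mul(-122, Mul(I, Pow(47, Rational(1, 2)))) = Mul(-122, I, Pow(47, Rational(1, 2)))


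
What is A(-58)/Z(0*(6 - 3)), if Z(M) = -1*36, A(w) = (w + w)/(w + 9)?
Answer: -29/441 ≈ -0.065760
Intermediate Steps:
A(w) = 2*w/(9 + w) (A(w) = (2*w)/(9 + w) = 2*w/(9 + w))
Z(M) = -36
A(-58)/Z(0*(6 - 3)) = (2*(-58)/(9 - 58))/(-36) = (2*(-58)/(-49))*(-1/36) = (2*(-58)*(-1/49))*(-1/36) = (116/49)*(-1/36) = -29/441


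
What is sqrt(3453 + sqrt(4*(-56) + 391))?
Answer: sqrt(3453 + sqrt(167)) ≈ 58.872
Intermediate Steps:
sqrt(3453 + sqrt(4*(-56) + 391)) = sqrt(3453 + sqrt(-224 + 391)) = sqrt(3453 + sqrt(167))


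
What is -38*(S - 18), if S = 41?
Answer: -874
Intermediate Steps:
-38*(S - 18) = -38*(41 - 18) = -38*23 = -874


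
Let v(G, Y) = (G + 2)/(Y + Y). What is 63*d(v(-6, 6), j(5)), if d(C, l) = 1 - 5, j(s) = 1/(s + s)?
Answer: -252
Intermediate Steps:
v(G, Y) = (2 + G)/(2*Y) (v(G, Y) = (2 + G)/((2*Y)) = (2 + G)*(1/(2*Y)) = (2 + G)/(2*Y))
j(s) = 1/(2*s)
d(C, l) = -4
63*d(v(-6, 6), j(5)) = 63*(-4) = -252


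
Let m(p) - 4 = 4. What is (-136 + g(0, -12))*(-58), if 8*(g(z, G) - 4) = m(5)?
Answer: 7598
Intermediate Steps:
m(p) = 8 (m(p) = 4 + 4 = 8)
g(z, G) = 5 (g(z, G) = 4 + (1/8)*8 = 4 + 1 = 5)
(-136 + g(0, -12))*(-58) = (-136 + 5)*(-58) = -131*(-58) = 7598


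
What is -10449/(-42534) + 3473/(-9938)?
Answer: -1218845/11741747 ≈ -0.10380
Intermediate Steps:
-10449/(-42534) + 3473/(-9938) = -10449*(-1/42534) + 3473*(-1/9938) = 1161/4726 - 3473/9938 = -1218845/11741747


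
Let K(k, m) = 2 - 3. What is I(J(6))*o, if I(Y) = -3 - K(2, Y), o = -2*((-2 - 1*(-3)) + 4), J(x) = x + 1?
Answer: 20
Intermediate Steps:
J(x) = 1 + x
K(k, m) = -1
o = -10 (o = -2*((-2 + 3) + 4) = -2*(1 + 4) = -2*5 = -10)
I(Y) = -2 (I(Y) = -3 - 1*(-1) = -3 + 1 = -2)
I(J(6))*o = -2*(-10) = 20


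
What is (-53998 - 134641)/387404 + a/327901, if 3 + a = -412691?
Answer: -221734223115/127030159004 ≈ -1.7455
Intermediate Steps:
a = -412694 (a = -3 - 412691 = -412694)
(-53998 - 134641)/387404 + a/327901 = (-53998 - 134641)/387404 - 412694/327901 = -188639*1/387404 - 412694*1/327901 = -188639/387404 - 412694/327901 = -221734223115/127030159004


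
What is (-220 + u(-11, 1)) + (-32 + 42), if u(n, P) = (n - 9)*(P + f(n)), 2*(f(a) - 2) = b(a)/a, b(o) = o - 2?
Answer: -3100/11 ≈ -281.82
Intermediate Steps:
b(o) = -2 + o
f(a) = 2 + (-2 + a)/(2*a) (f(a) = 2 + ((-2 + a)/a)/2 = 2 + (-2 + a)/(2*a))
u(n, P) = (-9 + n)*(5/2 + P - 1/n) (u(n, P) = (n - 9)*(P + (5/2 - 1/n)) = (-9 + n)*(5/2 + P - 1/n))
(-220 + u(-11, 1)) + (-32 + 42) = (-220 + (-47/2 - 9*1 + 9/(-11) + (5/2)*(-11) + 1*(-11))) + (-32 + 42) = (-220 + (-47/2 - 9 + 9*(-1/11) - 55/2 - 11)) + 10 = (-220 + (-47/2 - 9 - 9/11 - 55/2 - 11)) + 10 = (-220 - 790/11) + 10 = -3210/11 + 10 = -3100/11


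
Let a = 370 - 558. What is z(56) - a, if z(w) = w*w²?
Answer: 175804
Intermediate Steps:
a = -188
z(w) = w³
z(56) - a = 56³ - 1*(-188) = 175616 + 188 = 175804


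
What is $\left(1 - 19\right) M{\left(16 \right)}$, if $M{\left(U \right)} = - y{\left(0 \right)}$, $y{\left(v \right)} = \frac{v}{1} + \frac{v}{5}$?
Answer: $0$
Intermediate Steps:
$y{\left(v \right)} = \frac{6 v}{5}$ ($y{\left(v \right)} = v 1 + v \frac{1}{5} = v + \frac{v}{5} = \frac{6 v}{5}$)
$M{\left(U \right)} = 0$ ($M{\left(U \right)} = - \frac{6 \cdot 0}{5} = \left(-1\right) 0 = 0$)
$\left(1 - 19\right) M{\left(16 \right)} = \left(1 - 19\right) 0 = \left(-18\right) 0 = 0$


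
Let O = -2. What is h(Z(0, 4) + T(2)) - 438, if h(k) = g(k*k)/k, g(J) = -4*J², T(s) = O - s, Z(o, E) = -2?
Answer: 426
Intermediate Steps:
T(s) = -2 - s
h(k) = -4*k³ (h(k) = (-4*k⁴)/k = -4*k³)
h(Z(0, 4) + T(2)) - 438 = -4*(-2 + (-2 - 1*2))³ - 438 = -4*(-2 + (-2 - 2))³ - 438 = -4*(-2 - 4)³ - 438 = -4*(-6)³ - 438 = -4*(-216) - 438 = 864 - 438 = 426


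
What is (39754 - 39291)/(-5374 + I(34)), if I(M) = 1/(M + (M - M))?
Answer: -15742/182715 ≈ -0.086156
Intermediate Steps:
I(M) = 1/M (I(M) = 1/(M + 0) = 1/M)
(39754 - 39291)/(-5374 + I(34)) = (39754 - 39291)/(-5374 + 1/34) = 463/(-5374 + 1/34) = 463/(-182715/34) = 463*(-34/182715) = -15742/182715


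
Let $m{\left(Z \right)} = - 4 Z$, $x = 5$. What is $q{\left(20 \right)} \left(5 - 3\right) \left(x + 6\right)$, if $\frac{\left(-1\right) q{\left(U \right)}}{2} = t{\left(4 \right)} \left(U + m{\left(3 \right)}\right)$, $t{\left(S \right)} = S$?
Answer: $-1408$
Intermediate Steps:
$q{\left(U \right)} = 96 - 8 U$ ($q{\left(U \right)} = - 2 \cdot 4 \left(U - 12\right) = - 2 \cdot 4 \left(-12 + U\right) = - 2 \left(-48 + 4 U\right) = 96 - 8 U$)
$q{\left(20 \right)} \left(5 - 3\right) \left(x + 6\right) = \left(96 - 160\right) \left(5 - 3\right) \left(5 + 6\right) = \left(96 - 160\right) 2 \cdot 11 = \left(-64\right) 22 = -1408$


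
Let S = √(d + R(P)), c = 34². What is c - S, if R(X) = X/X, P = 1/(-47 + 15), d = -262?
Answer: 1156 - 3*I*√29 ≈ 1156.0 - 16.155*I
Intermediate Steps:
P = -1/32 (P = 1/(-32) = -1/32 ≈ -0.031250)
R(X) = 1
c = 1156
S = 3*I*√29 (S = √(-262 + 1) = √(-261) = 3*I*√29 ≈ 16.155*I)
c - S = 1156 - 3*I*√29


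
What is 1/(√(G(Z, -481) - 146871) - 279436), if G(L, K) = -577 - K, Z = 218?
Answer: -279436/78084625063 - I*√146967/78084625063 ≈ -3.5786e-6 - 4.9096e-9*I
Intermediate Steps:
1/(√(G(Z, -481) - 146871) - 279436) = 1/(√((-577 - 1*(-481)) - 146871) - 279436) = 1/(√((-577 + 481) - 146871) - 279436) = 1/(√(-96 - 146871) - 279436) = 1/(√(-146967) - 279436) = 1/(I*√146967 - 279436) = 1/(-279436 + I*√146967)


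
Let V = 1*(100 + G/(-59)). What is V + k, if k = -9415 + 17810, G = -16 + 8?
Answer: 501213/59 ≈ 8495.1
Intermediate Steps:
G = -8
k = 8395
V = 5908/59 (V = 1*(100 - 8/(-59)) = 1*(100 - 8*(-1/59)) = 1*(100 + 8/59) = 1*(5908/59) = 5908/59 ≈ 100.14)
V + k = 5908/59 + 8395 = 501213/59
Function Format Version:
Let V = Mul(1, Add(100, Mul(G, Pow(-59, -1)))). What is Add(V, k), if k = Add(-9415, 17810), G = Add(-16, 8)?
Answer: Rational(501213, 59) ≈ 8495.1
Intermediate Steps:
G = -8
k = 8395
V = Rational(5908, 59) (V = Mul(1, Add(100, Mul(-8, Pow(-59, -1)))) = Mul(1, Add(100, Mul(-8, Rational(-1, 59)))) = Mul(1, Add(100, Rational(8, 59))) = Mul(1, Rational(5908, 59)) = Rational(5908, 59) ≈ 100.14)
Add(V, k) = Add(Rational(5908, 59), 8395) = Rational(501213, 59)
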